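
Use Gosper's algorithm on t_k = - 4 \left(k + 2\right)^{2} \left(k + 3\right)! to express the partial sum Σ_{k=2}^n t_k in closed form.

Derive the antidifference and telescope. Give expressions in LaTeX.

S(n) = - 4 n \left(n + 4\right)! - 4 \left(n + 4\right)! + 960

t_(k+1)/t_k = (k + 3)**2*(k + 4)/(k + 2)**2.
A = k + 4, B = 1, C = k**2 + 4*k + 4.
f must satisfy (k + 4)·f(k+1) − (1)·f(k) = k**2 + 4*k + 4.
d = 1 from the (1,0,2) case.
Solving with deg f ≤ 1: f(k) = k.
Then R = B(k−1)f/C = k/(k + 2)**2, so s_k = R(k)·t_k = -4*k*factorial(k + 3).
Verify: -4*(k + 2)**2*factorial(k + 3) matches t_k.
s_(n+1) = -4*(n + 1)*factorial(n + 4) and s_(2) = -960, so S(n) = -4*n*factorial(n + 4) - 4*factorial(n + 4) + 960.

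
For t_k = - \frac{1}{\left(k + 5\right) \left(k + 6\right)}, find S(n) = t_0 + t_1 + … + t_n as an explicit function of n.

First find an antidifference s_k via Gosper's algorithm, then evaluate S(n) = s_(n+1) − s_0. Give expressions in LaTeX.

r(k) = (k + 5)/(k + 7) after simplifying.
Gosper form: A/B · C(k+1)/C(k) with A=k + 5, B=k + 7, C=1.
f must satisfy (k + 5)·f(k+1) − (k + 6)·f(k) = 1.
From deg A=1, deg B=1, deg C=0: d=1.
Solve for f: f(k) = k/5 (degree 1 ≤ 1).
Get s_k = R·t_k = -k/(5*k + 25) with R(k) = B(k−1)f(k)/C(k) = k*(k + 6)/5.
Check: Δs_k = -1/(k**2 + 11*k + 30). ✓
s_(n+1) = (-n - 1)/(5*(n + 6)) and s_(0) = 0, so S(n) = (-n - 1)/(5*(n + 6)).

S(n) = \frac{- n - 1}{5 \left(n + 6\right)}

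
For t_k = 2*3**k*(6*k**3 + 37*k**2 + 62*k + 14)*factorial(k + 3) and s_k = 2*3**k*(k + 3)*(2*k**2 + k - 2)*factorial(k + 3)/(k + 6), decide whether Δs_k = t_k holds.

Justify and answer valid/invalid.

Invalid: residual -6*3**k*(6*k**4 + 73*k**3 + 282*k**2 + 385*k + 86)*factorial(k + 3)/((k + 6)*(k + 7)) ≠ 0.

s_(k+1) = 6*3**k*(k + 4)*(2*k**2 + 5*k + 1)*factorial(k + 4)/(k + 7)
s_(k+1) − s_k = 2*3**k*(6*k**5 + 97*k**4 + 576*k**3 + 1528*k**2 + 1631*k + 330)*factorial(k + 3)/((k + 6)*(k + 7))
(s_(k+1) − s_k) − t_k = -6*3**k*(6*k**4 + 73*k**3 + 282*k**2 + 385*k + 86)*factorial(k + 3)/((k + 6)*(k + 7))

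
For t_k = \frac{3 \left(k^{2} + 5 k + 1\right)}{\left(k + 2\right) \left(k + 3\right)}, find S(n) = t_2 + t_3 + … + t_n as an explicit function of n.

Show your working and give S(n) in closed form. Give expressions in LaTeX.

Compute t_(k+1)/t_k: get (k + 2)*(5*k + (k + 1)**2 + 6)/((k + 4)*(k**2 + 5*k + 1)).
So A=k + 2 and B=k + 4, with C=k**2 + 5*k + 1.
Solve (k + 2)·f(k+1) − (k + 3)·f(k) = k**2 + 5*k + 1.
Bound: deg f ≤ 2.
A polynomial solution: f(k) = k*(2*k - 1)/2.
So s_k = (B(k−1)f/C)·t_k = (k*(k + 3)*(2*k - 1)/(2*(k**2 + 5*k + 1)))·t_k = 3*k*(2*k - 1)/(2*(k + 2)).
Check: Δs_k = 3*(k**2 + 5*k + 1)/(k**2 + 5*k + 6). ✓
Telescope: S(n) = s_(n+1) − s_(2) = 3*(2*n**2 + 3*n + 1)/(2*(n + 3)) − (9/4) = 3*(4*n**2 + 3*n - 7)/(4*(n + 3)).

S(n) = \frac{3 \left(4 n^{2} + 3 n - 7\right)}{4 \left(n + 3\right)}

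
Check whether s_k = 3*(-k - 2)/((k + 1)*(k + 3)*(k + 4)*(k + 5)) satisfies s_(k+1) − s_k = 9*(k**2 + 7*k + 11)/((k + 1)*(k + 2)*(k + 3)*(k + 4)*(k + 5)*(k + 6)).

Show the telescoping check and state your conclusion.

s_(k+1) = 3*(-k - 3)/((k + 2)*(k + 4)*(k + 5)*(k + 6))
s_(k+1) − s_k = 3*(3*k**2 + 13*k + 15)/(k**6 + 21*k**5 + 175*k**4 + 735*k**3 + 1624*k**2 + 1764*k + 720)
(s_(k+1) − s_k) − t_k = 6*(-4*k - 9)/(k**6 + 21*k**5 + 175*k**4 + 735*k**3 + 1624*k**2 + 1764*k + 720)

Invalid: residual 6*(-4*k - 9)/(k**6 + 21*k**5 + 175*k**4 + 735*k**3 + 1624*k**2 + 1764*k + 720) ≠ 0.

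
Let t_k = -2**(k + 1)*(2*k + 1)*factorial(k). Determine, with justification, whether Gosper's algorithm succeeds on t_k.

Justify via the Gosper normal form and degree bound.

The ratio is 2*(k + 1)*(2*k + 3)/(2*k + 1).
Factor: A=2*k + 2; B=1; C=k + 1/2.
Set up (2*k + 2)·f(k+1) − (1)·f(k) − (k + 1/2) = 0.
From deg A=1, deg B=0, deg C=1: d=0.
Match coefficients ⇒ f(k) = 1/2.
Certificate R = B(k−1)f/C = 1/(2*k + 1) gives s_k = -2**(k + 1)*factorial(k).
Verify: -2**(k + 1)*(2*k + 1)*factorial(k) matches t_k.

Yes. s_k = -2**(k + 1)*factorial(k).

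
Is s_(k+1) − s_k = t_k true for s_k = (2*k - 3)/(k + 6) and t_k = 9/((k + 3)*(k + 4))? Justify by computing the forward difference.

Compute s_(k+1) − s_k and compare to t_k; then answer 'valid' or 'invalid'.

s_(k+1) = (2*k - 1)/(k + 7)
s_(k+1) − s_k = 15/(k**2 + 13*k + 42)
(s_(k+1) − s_k) − t_k = 6*(k**2 - 2*k - 33)/(k**4 + 20*k**3 + 145*k**2 + 450*k + 504)

Invalid: residual 6*(k**2 - 2*k - 33)/(k**4 + 20*k**3 + 145*k**2 + 450*k + 504) ≠ 0.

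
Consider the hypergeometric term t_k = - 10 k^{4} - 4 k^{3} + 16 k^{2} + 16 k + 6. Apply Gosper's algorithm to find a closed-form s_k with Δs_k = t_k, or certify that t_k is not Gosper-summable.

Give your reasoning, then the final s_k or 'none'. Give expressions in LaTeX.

s_k = k \left(- 2 k^{4} + 4 k^{3} + 4 k^{2} - k + 1\right)

r(k) = (5*k**4 + 22*k**3 + 28*k**2 + 2*k - 12)/(5*k**4 + 2*k**3 - 8*k**2 - 8*k - 3) after simplifying.
So A=1 and B=1, with C=k**4 + 2*k**3/5 - 8*k**2/5 - 8*k/5 - 3/5.
Need (1)·f(k+1) − (1)·f(k) = k**4 + 2*k**3/5 - 8*k**2/5 - 8*k/5 - 3/5.
Bound: deg f ≤ 5.
Solving with deg f ≤ 5: f(k) = k*(k + 1)*(2*k**3 - 6*k**2 + 2*k - 1)/10.
R(k) = B(k−1)·f(k)/C(k) = k*(2*k**3 - 6*k**2 + 2*k - 1)/(2*(5*k**3 - 3*k**2 - 5*k - 3)); s_k = R·t_k = k*(-2*k**4 + 4*k**3 + 4*k**2 - k + 1).
Verify: -10*k**4 - 4*k**3 + 16*k**2 + 16*k + 6 matches t_k.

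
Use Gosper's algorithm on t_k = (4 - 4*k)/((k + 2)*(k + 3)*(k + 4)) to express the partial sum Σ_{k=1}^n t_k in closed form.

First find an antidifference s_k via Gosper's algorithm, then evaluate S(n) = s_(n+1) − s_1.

S(n) = n*(1 - n)/(2*(n**2 + 7*n + 12))

Compute t_(k+1)/t_k: get k*(k + 2)/((k - 1)*(k + 5)).
Gosper form: A/B · C(k+1)/C(k) with A=k + 2, B=k + 5, C=k - 1.
f must satisfy (k + 2)·f(k+1) − (k + 4)·f(k) = k - 1.
From deg A=1, deg B=1, deg C=1: d=2.
Match coefficients ⇒ f(k) = k*(k - 7)/12.
Then R = B(k−1)f/C = k*(k - 7)*(k + 4)/(12*(k - 1)), so s_k = R(k)·t_k = -k*(k - 7)/(3*(k + 2)*(k + 3)).
Δs = 4*(1 - k)/(k**3 + 9*k**2 + 26*k + 24), as required.
Telescope: S(n) = s_(n+1) − s_(1) = (-n**2 + 5*n + 6)/(3*(n**2 + 7*n + 12)) − (1/6) = n*(1 - n)/(2*(n**2 + 7*n + 12)).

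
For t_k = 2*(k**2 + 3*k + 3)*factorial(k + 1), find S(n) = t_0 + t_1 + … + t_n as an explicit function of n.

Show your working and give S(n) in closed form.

t_(k+1)/t_k = (k + 2)*(3*k + (k + 1)**2 + 6)/(k**2 + 3*k + 3).
Normal form (A,B,C) = (k + 2, 1, k**2 + 3*k + 3).
Need (k + 2)·f(k+1) − (1)·f(k) = k**2 + 3*k + 3.
deg f ≤ 1 (via 1,0,2).
Coefficient equations give f(k) = k + 1.
Get s_k = R·t_k = 2*(k + 1)*factorial(k + 1) with R(k) = B(k−1)f(k)/C(k) = (k + 1)/(k**2 + 3*k + 3).
Check: Δs_k = 2*(k**2 + 3*k + 3)*factorial(k + 1). ✓
Evaluate: s_(n+1) = 2*(n + 2)*factorial(n + 2); subtract s_(0) = 2 ⇒ S(n) = 2*n*factorial(n + 2) + 4*factorial(n + 2) - 2.

S(n) = 2*n*factorial(n + 2) + 4*factorial(n + 2) - 2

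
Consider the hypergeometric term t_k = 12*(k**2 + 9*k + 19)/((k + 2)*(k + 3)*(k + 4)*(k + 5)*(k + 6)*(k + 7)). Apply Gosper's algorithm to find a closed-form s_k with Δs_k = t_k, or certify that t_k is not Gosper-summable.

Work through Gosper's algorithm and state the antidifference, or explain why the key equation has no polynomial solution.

Step 1: r(k) = (k + 2)*(9*k + (k + 1)**2 + 28)/((k + 8)*(k**2 + 9*k + 19)).
Gosper form: A/B · C(k+1)/C(k) with A=k + 2, B=k + 8, C=k**2 + 9*k + 19.
Solve (k + 2)·f(k+1) − (k + 7)·f(k) = k**2 + 9*k + 19.
Degrees (1,1,2) ⇒ d ≤ 5.
A polynomial solution: f(k) = k*(k + 3)*(k + 5)*(k**2 + 12*k + 44)/144.
Then R = B(k−1)f/C = k*(k + 3)*(k + 5)*(k + 7)*(k**2 + 12*k + 44)/(144*(k**2 + 9*k + 19)), so s_k = R(k)·t_k = k*(k**2 + 12*k + 44)/(12*(k**3 + 12*k**2 + 44*k + 48)).
Verify: 12*(k**2 + 9*k + 19)/(k**6 + 27*k**5 + 295*k**4 + 1665*k**3 + 5104*k**2 + 8028*k + 5040) matches t_k.

s_k = k*(k**2 + 12*k + 44)/(12*(k**3 + 12*k**2 + 44*k + 48))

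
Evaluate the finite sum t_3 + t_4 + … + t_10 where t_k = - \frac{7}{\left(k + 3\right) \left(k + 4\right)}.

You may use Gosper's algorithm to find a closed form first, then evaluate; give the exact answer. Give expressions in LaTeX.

Σ = -2/3

The ratio is (k + 3)/(k + 5).
Gosper form: A/B · C(k+1)/C(k) with A=k + 3, B=k + 5, C=1.
Key eq: (k + 3)·f(k+1) = (k + 4)·f(k) + (1).
deg f ≤ 1 (via 1,1,0).
Solve for f: f(k) = k/3 (degree 1 ≤ 1).
Get s_k = R·t_k = -7*k/(3*k + 9) with R(k) = B(k−1)f(k)/C(k) = k*(k + 4)/3.
Check: Δs_k = -7/(k**2 + 7*k + 12). ✓
Σ_(k=3)^(10) t_k = s_(11) − s_(3) = -11/6 − (-7/6) = -2/3.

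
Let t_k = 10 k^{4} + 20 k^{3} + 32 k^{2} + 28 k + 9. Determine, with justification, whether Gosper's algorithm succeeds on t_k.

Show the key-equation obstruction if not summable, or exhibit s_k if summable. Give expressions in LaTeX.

Step 1: r(k) = (10*k**4 + 60*k**3 + 152*k**2 + 192*k + 99)/(10*k**4 + 20*k**3 + 32*k**2 + 28*k + 9).
Gosper form: A/B · C(k+1)/C(k) with A=1, B=1, C=k**4 + 2*k**3 + 16*k**2/5 + 14*k/5 + 9/10.
Key eq: (1)·f(k+1) = (1)·f(k) + (k**4 + 2*k**3 + 16*k**2/5 + 14*k/5 + 9/10).
Degrees (0,0,4) ⇒ d ≤ 5.
Solving with deg f ≤ 5: f(k) = k**2*(2*k**3 + 4*k + 3)/10.
Get s_k = R·t_k = k**2*(2*k**3 + 4*k + 3) with R(k) = B(k−1)f(k)/C(k) = k**2*(2*k**3 + 4*k + 3)/(10*k**4 + 20*k**3 + 32*k**2 + 28*k + 9).
Check: Δs_k = 10*k**4 + 20*k**3 + 32*k**2 + 28*k + 9. ✓

Yes. s_k = k^{2} \left(2 k^{3} + 4 k + 3\right).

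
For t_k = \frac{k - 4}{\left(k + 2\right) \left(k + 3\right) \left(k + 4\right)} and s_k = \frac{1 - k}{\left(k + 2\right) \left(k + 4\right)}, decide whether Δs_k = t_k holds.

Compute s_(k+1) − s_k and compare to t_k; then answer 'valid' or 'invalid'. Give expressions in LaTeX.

s_(k+1) = -k/((k + 3)*(k + 5))
s_(k+1) − s_k = (k**2 - k - 15)/(k**4 + 14*k**3 + 71*k**2 + 154*k + 120)
(s_(k+1) − s_k) − t_k = (5 - 2*k)/(k**4 + 14*k**3 + 71*k**2 + 154*k + 120)

Invalid: residual \frac{5 - 2 k}{k^{4} + 14 k^{3} + 71 k^{2} + 154 k + 120} ≠ 0.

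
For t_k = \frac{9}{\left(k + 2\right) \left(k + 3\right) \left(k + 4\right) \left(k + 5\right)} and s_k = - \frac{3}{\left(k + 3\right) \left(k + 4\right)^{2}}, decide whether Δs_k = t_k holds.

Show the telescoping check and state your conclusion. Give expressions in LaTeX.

Invalid: residual \frac{6 \left(- 4 k - 17\right)}{k^{6} + 23 k^{5} + 217 k^{4} + 1073 k^{3} + 2926 k^{2} + 4160 k + 2400} ≠ 0.

s_(k+1) = -3/((k + 4)*(k + 5)**2)
s_(k+1) − s_k = 3*(3*k + 13)/(k**5 + 21*k**4 + 175*k**3 + 723*k**2 + 1480*k + 1200)
(s_(k+1) − s_k) − t_k = 6*(-4*k - 17)/(k**6 + 23*k**5 + 217*k**4 + 1073*k**3 + 2926*k**2 + 4160*k + 2400)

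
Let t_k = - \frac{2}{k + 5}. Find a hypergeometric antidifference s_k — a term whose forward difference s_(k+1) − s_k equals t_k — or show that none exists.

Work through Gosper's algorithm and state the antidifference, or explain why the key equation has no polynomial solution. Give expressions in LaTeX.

none — t_k is not Gosper-summable

r(k) = (k + 5)/(k + 6) after simplifying.
Factor: A=k + 5; B=k + 6; C=1.
Need (k + 5)·f(k+1) − (k + 5)·f(k) = 1.
Degrees (1,1,0) ⇒ d ≤ 0.
Put f(k) = c0: A·f(k+1) − B(k−1)·f(k) − C = -1; need -1 = 0 — inconsistent ⇒ no f, not summable.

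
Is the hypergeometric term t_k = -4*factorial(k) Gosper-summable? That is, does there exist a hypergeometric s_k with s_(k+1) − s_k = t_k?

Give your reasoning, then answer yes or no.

r(k) = k + 1 after simplifying.
Gosper form: A/B · C(k+1)/C(k) with A=k + 1, B=1, C=1.
Need (k + 1)·f(k+1) − (1)·f(k) = 1.
d = -1 from the (1,0,0) case.
d = -1 < 0 ⇒ no nonzero polynomial f; not summable.

No. Not Gosper-summable.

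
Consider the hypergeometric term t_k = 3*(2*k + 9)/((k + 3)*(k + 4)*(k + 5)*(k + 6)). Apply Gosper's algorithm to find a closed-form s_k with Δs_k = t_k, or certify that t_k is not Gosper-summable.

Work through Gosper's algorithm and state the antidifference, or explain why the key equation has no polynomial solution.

s_k = k*(k + 8)/(5*(k**2 + 8*k + 15))

The ratio is (k + 3)*(2*k + 11)/((k + 7)*(2*k + 9)).
Factor: A=k + 3; B=k + 7; C=k + 9/2.
Need (k + 3)·f(k+1) − (k + 6)·f(k) = k + 9/2.
deg f ≤ 3 (via 1,1,1).
Coefficient equations give f(k) = k*(k + 4)*(k + 8)/30.
So s_k = (B(k−1)f/C)·t_k = (k*(k + 4)*(k + 6)*(k + 8)/(15*(2*k + 9)))·t_k = k*(k + 8)/(5*(k**2 + 8*k + 15)).
Check: Δs_k = 3*(2*k + 9)/(k**4 + 18*k**3 + 119*k**2 + 342*k + 360). ✓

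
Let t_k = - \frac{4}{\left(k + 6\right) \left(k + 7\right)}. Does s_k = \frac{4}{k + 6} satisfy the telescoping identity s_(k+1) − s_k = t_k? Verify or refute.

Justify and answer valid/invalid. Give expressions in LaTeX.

s_(k+1) = 4/(k + 7)
s_(k+1) − s_k = -4/((k + 6)*(k + 7))
(s_(k+1) − s_k) − t_k = 0

Valid: the claim telescopes to t_k.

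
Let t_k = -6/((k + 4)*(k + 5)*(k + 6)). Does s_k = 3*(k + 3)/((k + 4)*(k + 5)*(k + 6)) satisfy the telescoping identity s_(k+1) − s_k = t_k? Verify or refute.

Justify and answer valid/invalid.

Invalid: residual 27/(k**4 + 22*k**3 + 179*k**2 + 638*k + 840) ≠ 0.

s_(k+1) = 3*(k + 4)/((k + 5)*(k + 6)*(k + 7))
s_(k+1) − s_k = 3*(-2*k - 5)/(k**4 + 22*k**3 + 179*k**2 + 638*k + 840)
(s_(k+1) − s_k) − t_k = 27/(k**4 + 22*k**3 + 179*k**2 + 638*k + 840)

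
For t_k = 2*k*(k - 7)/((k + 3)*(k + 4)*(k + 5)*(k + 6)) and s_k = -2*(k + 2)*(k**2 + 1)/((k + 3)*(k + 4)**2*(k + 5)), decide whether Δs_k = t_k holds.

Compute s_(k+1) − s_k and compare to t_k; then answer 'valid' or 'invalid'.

Invalid: residual 4*(-2*k**3 - 3*k**2 + 27*k - 6)/(k**6 + 27*k**5 + 301*k**4 + 1773*k**3 + 5818*k**2 + 10080*k + 7200) ≠ 0.

s_(k+1) = -2*(k + 3)*((k + 1)**2 + 1)/((k + 4)*(k + 5)**2*(k + 6))
s_(k+1) − s_k = 2*(k**4 - 2*k**3 - 49*k**2 - 86*k - 12)/(k**6 + 27*k**5 + 301*k**4 + 1773*k**3 + 5818*k**2 + 10080*k + 7200)
(s_(k+1) − s_k) − t_k = 4*(-2*k**3 - 3*k**2 + 27*k - 6)/(k**6 + 27*k**5 + 301*k**4 + 1773*k**3 + 5818*k**2 + 10080*k + 7200)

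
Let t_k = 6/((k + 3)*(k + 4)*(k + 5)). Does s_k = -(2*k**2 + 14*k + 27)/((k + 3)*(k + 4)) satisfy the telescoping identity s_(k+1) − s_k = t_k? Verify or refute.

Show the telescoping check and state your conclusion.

s_(k+1) = (-14*k - 2*(k + 1)**2 - 41)/((k + 4)*(k + 5))
s_(k+1) − s_k = 6/(k**3 + 12*k**2 + 47*k + 60)
(s_(k+1) − s_k) − t_k = 0

Valid: the claim telescopes to t_k.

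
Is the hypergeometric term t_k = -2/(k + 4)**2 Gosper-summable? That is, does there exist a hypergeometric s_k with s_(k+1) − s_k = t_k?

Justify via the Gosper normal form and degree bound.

The ratio is (k + 4)**2/(k + 5)**2.
Normal form (A,B,C) = (k**2 + 8*k + 16, k**2 + 10*k + 25, 1).
Need (k**2 + 8*k + 16)·f(k+1) − (k**2 + 8*k + 16)·f(k) = 1.
d = 0 from the (2,2,0) case.
Write f(k) = c0. Then LHS − RHS = -1, requiring -1 = 0: contradictory. No certificate.

No — key equation has no polynomial f.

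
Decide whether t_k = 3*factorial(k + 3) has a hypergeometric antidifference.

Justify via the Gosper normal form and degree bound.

No; the degree bound rules out any f.

t_(k+1)/t_k = k + 4.
Gosper form: A/B · C(k+1)/C(k) with A=k + 4, B=1, C=1.
Solve (k + 4)·f(k+1) − (1)·f(k) = 1.
Bound: deg f ≤ -1.
deg f ≤ -1 is impossible — no certificate.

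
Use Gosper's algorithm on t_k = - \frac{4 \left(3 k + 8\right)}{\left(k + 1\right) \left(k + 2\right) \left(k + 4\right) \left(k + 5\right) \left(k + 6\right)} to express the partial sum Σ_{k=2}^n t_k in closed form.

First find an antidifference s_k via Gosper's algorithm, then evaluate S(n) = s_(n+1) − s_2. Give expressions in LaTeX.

S(n) = \frac{2 \left(- n^{3} - 13 n^{2} - 52 n + 66\right)}{63 \left(n^{3} + 13 n^{2} + 52 n + 60\right)}

r(k) = (k + 1)*(k + 4)*(3*k + 11)/((k + 3)*(k + 7)*(3*k + 8)) after simplifying.
Factor: A=k + 1; B=k + 7; C=k**2 + 17*k/3 + 8.
Set up (k + 1)·f(k+1) − (k + 6)·f(k) − (k**2 + 17*k/3 + 8) = 0.
Bound: deg f ≤ 5.
Match coefficients ⇒ f(k) = k*(k + 2)*(k + 3)*(k**2 + 10*k + 29)/60.
Certificate R = B(k−1)f/C = k*(k + 2)*(k + 6)*(k**2 + 10*k + 29)/(20*(3*k + 8)) gives s_k = k*(-k**2 - 10*k - 29)/(5*(k**3 + 10*k**2 + 29*k + 20)).
Check: Δs_k = 4*(-3*k - 8)/(k**5 + 18*k**4 + 121*k**3 + 372*k**2 + 508*k + 240). ✓
Σ_(k=2)^n t_k = s_(n+1) − s_(2) = ((-n**3 - 13*n**2 - 52*n - 40)/(5*(n**3 + 13*n**2 + 52*n + 60))) − (-53/315), i.e. 2*(-n**3 - 13*n**2 - 52*n + 66)/(63*(n**3 + 13*n**2 + 52*n + 60)).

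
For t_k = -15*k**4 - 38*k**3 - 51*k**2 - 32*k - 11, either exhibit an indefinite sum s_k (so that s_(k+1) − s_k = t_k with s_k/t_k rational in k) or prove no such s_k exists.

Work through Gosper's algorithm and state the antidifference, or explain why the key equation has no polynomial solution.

t_(k+1)/t_k = (15*k**4 + 98*k**3 + 255*k**2 + 308*k + 147)/(15*k**4 + 38*k**3 + 51*k**2 + 32*k + 11).
So A=1 and B=1, with C=k**4 + 38*k**3/15 + 17*k**2/5 + 32*k/15 + 11/15.
Solve (1)·f(k+1) − (1)·f(k) = k**4 + 38*k**3/15 + 17*k**2/5 + 32*k/15 + 11/15.
d = 5 from the (0,0,4) case.
Coefficient equations give f(k) = k*(3*k**4 + 2*k**3 + 3*k**2 + 3)/15.
Get s_k = R·t_k = k*(-3*k**4 - 2*k**3 - 3*k**2 - 3) with R(k) = B(k−1)f(k)/C(k) = k*(3*k**4 + 2*k**3 + 3*k**2 + 3)/(15*k**4 + 38*k**3 + 51*k**2 + 32*k + 11).
s_(k+1) − s_k = -15*k**4 - 38*k**3 - 51*k**2 - 32*k - 11 = t_k.

s_k = k*(-3*k**4 - 2*k**3 - 3*k**2 - 3)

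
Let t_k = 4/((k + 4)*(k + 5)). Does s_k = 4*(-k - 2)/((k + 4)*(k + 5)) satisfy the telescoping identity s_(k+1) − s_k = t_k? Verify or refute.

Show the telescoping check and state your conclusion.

Invalid: residual -24/(k**3 + 15*k**2 + 74*k + 120) ≠ 0.

s_(k+1) = 4*(-k - 3)/((k + 5)*(k + 6))
s_(k+1) − s_k = 4*k/(k**3 + 15*k**2 + 74*k + 120)
(s_(k+1) − s_k) − t_k = -24/(k**3 + 15*k**2 + 74*k + 120)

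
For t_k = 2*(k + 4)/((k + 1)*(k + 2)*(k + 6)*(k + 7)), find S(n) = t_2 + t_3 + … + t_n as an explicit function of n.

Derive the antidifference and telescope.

The ratio is (k + 1)*(k + 5)*(k + 6)/((k + 3)*(k + 4)*(k + 8)).
Normal form (A,B,C) = (k + 1, k + 8, k**4 + 16*k**3 + 95*k**2 + 248*k + 240).
Set up (k + 1)·f(k+1) − (k + 7)·f(k) − (k**4 + 16*k**3 + 95*k**2 + 248*k + 240) = 0.
From deg A=1, deg B=1, deg C=4: d=6.
Solving with deg f ≤ 6: f(k) = k*(k + 2)*(k + 3)*(k + 4)*(k + 5)*(k + 7)/12.
Get s_k = R·t_k = k*(k + 7)/(6*(k**2 + 7*k + 6)) with R(k) = B(k−1)f(k)/C(k) = k*(k + 2)*(k + 7)**2/(12*(k + 4)).
Verify: 2*(k + 4)/(k**4 + 16*k**3 + 83*k**2 + 152*k + 84) matches t_k.
Evaluate: s_(n+1) = (n**2 + 9*n + 8)/(6*(n**2 + 9*n + 14)); subtract s_(2) = 1/8 ⇒ S(n) = (n**2 + 9*n - 10)/(24*(n**2 + 9*n + 14)).

S(n) = (n**2 + 9*n - 10)/(24*(n**2 + 9*n + 14))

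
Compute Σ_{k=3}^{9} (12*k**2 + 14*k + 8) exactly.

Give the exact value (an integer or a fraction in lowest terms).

Σ = 4004

Ratio r(k) = (6*k**2 + 19*k + 17)/(6*k**2 + 7*k + 4).
So A=1 and B=1, with C=k**2 + 7*k/6 + 2/3.
Set up (1)·f(k+1) − (1)·f(k) − (k**2 + 7*k/6 + 2/3) = 0.
Bound: deg f ≤ 3.
Coefficient equations give f(k) = k*(4*k**2 + k + 3)/12.
R(k) = B(k−1)·f(k)/C(k) = k*(4*k**2 + k + 3)/(2*(6*k**2 + 7*k + 4)); s_k = R·t_k = k*(4*k**2 + k + 3).
Verify: 12*k**2 + 14*k + 8 matches t_k.
Σ_(k=3)^(9) t_k = s_(10) − s_(3) = 4130 − (126) = 4004.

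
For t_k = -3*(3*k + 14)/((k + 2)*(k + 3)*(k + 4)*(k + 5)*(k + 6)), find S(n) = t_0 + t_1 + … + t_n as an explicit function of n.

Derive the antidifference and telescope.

The ratio is (k + 2)*(3*k + 17)/((k + 7)*(3*k + 14)).
Take A(k)=k + 2, B(k)=k + 7, C(k)=k + 14/3.
Set up (k + 2)·f(k+1) − (k + 6)·f(k) − (k + 14/3) = 0.
Degrees (1,1,1) ⇒ d ≤ 4.
Match coefficients ⇒ f(k) = k*(k + 4)*(k**2 + 10*k + 31)/90.
Certificate R = B(k−1)f/C = k*(k + 4)*(k + 6)*(k**2 + 10*k + 31)/(30*(3*k + 14)) gives s_k = k*(-k**2 - 10*k - 31)/(10*(k**3 + 10*k**2 + 31*k + 30)).
Verify: 3*(-3*k - 14)/(k**5 + 20*k**4 + 155*k**3 + 580*k**2 + 1044*k + 720) matches t_k.
Σ_(k=0)^n t_k = s_(n+1) − s_(0) = ((-n**3 - 13*n**2 - 54*n - 42)/(10*(n**3 + 13*n**2 + 54*n + 72))) − (0), i.e. (-n**3 - 13*n**2 - 54*n - 42)/(10*(n**3 + 13*n**2 + 54*n + 72)).

S(n) = (-n**3 - 13*n**2 - 54*n - 42)/(10*(n**3 + 13*n**2 + 54*n + 72))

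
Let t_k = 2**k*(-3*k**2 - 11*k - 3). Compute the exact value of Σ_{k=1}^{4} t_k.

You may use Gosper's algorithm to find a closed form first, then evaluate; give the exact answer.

Ratio r(k) = 2*(3*k**2 + 17*k + 17)/(3*k**2 + 11*k + 3).
A = 2, B = 1, C = k**2 + 11*k/3 + 1.
Key eq: (2)·f(k+1) = (1)·f(k) + (k**2 + 11*k/3 + 1).
Bound: deg f ≤ 2.
Match coefficients ⇒ f(k) = (3*k**2 - k - 1)/3.
So s_k = (B(k−1)f/C)·t_k = ((3*k**2 - k - 1)/(3*k**2 + 11*k + 3))·t_k = 2**k*(-3*k**2 + k + 1).
s_(k+1) − s_k = 2**k*(-3*k**2 - 11*k - 3) = t_k.
Evaluate s at k=5 and k=1: -2208 and -2; difference -2206.

Σ = -2206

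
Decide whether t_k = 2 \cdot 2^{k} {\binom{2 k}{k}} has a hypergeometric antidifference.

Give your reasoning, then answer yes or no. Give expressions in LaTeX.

t_(k+1)/t_k = 4*(2*k + 1)/(k + 1).
Normal form (A,B,C) = (8*k + 4, k + 1, 1).
Need (8*k + 4)·f(k+1) − (k)·f(k) = 1.
From deg A=1, deg B=1, deg C=0: d=-1.
deg f ≤ -1 is impossible — no certificate.

No — negative degree bound, so no certificate f.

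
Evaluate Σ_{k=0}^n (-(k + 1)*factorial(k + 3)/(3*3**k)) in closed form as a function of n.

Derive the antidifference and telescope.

S(n) = 6 - factorial(n + 4)/(3*3**n)

t_(k+1)/t_k = (k + 2)*(k + 4)/(3*(k + 1)).
Gosper form: A/B · C(k+1)/C(k) with A=k/3 + 4/3, B=1, C=k + 1.
Need (k/3 + 4/3)·f(k+1) − (1)·f(k) = k + 1.
deg f ≤ 0 (via 1,0,1).
Match coefficients ⇒ f(k) = 3.
R(k) = B(k−1)·f(k)/C(k) = 3/(k + 1); s_k = R·t_k = -factorial(k + 3)/3**k.
Δs = -(k + 1)*factorial(k + 3)/(3*3**k), as required.
Σ_(k=0)^n t_k = s_(n+1) − s_(0) = (-3**(-n - 1)*factorial(n + 4)) − (-6), i.e. 6 - factorial(n + 4)/(3*3**n).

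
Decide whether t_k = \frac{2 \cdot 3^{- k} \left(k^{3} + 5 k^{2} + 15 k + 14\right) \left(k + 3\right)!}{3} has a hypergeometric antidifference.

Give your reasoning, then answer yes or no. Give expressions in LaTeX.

Ratio r(k) = (k**4 + 12*k**3 + 60*k**2 + 147*k + 140)/(3*(k**3 + 5*k**2 + 15*k + 14)).
A = k/3 + 4/3, B = 1, C = k**3 + 5*k**2 + 15*k + 14.
Need (k/3 + 4/3)·f(k+1) − (1)·f(k) = k**3 + 5*k**2 + 15*k + 14.
Bound: deg f ≤ 2.
Solving with deg f ≤ 2: f(k) = 3*(k**2 + 2*k + 2).
So s_k = (B(k−1)f/C)·t_k = (3*(k**2 + 2*k + 2)/(k**3 + 5*k**2 + 15*k + 14))·t_k = 2*(k**2 + 2*k + 2)*factorial(k + 3)/3**k.
Check: Δs_k = 2*(k**3 + 5*k**2 + 15*k + 14)*factorial(k + 3)/(3*3**k). ✓

Yes. s_k = 2 \cdot 3^{- k} \left(k^{2} + 2 k + 2\right) \left(k + 3\right)!.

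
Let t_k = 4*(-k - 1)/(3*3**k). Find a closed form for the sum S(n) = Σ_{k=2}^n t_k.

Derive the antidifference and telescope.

S(n) = 3**(-n - 2)*(-7*3**n + 6*n + 15)

Ratio r(k) = (k + 2)/(3*(k + 1)).
Gosper form: A/B · C(k+1)/C(k) with A=1/3, B=1, C=k + 1.
Need (1/3)·f(k+1) − (1)·f(k) = k + 1.
d = 1 from the (0,0,1) case.
Solving with deg f ≤ 1: f(k) = -3*(2*k + 3)/4.
R(k) = B(k−1)·f(k)/C(k) = -3*(2*k + 3)/(4*(k + 1)); s_k = R·t_k = (2*k + 3)/3**k.
Verify: 4*(-k - 1)/(3*3**k) matches t_k.
Telescope: S(n) = s_(n+1) − s_(2) = 3**(-n - 1)*(2*n + 5) − (7/9) = 3**(-n - 2)*(-7*3**n + 6*n + 15).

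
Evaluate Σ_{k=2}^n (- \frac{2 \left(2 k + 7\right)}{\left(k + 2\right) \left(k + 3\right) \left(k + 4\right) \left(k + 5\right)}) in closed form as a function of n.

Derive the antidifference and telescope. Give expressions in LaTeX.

Step 1: r(k) = (k + 2)*(2*k + 9)/((k + 6)*(2*k + 7)).
Take A(k)=k + 2, B(k)=k + 6, C(k)=k + 7/2.
Need (k + 2)·f(k+1) − (k + 5)·f(k) = k + 7/2.
deg f ≤ 3 (via 1,1,1).
Solve for f: f(k) = k*(k + 3)*(k + 6)/16 (degree 3 ≤ 3).
Then R = B(k−1)f/C = k*(k + 3)*(k + 5)*(k + 6)/(8*(2*k + 7)), so s_k = R(k)·t_k = k*(-k - 6)/(4*(k**2 + 6*k + 8)).
Verify: 2*(-2*k - 7)/(k**4 + 14*k**3 + 71*k**2 + 154*k + 120) matches t_k.
Σ_(k=2)^n t_k = s_(n+1) − s_(2) = ((-n**2 - 8*n - 7)/(4*(n**2 + 8*n + 15))) − (-1/6), i.e. (-n**2 - 8*n + 9)/(12*(n**2 + 8*n + 15)).

S(n) = \frac{- n^{2} - 8 n + 9}{12 \left(n^{2} + 8 n + 15\right)}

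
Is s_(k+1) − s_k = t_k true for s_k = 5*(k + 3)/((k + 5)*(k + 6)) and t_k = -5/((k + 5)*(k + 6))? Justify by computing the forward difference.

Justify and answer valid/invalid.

Invalid: residual 30/(k**3 + 18*k**2 + 107*k + 210) ≠ 0.

s_(k+1) = 5*(k + 4)/((k + 6)*(k + 7))
s_(k+1) − s_k = 5*(-k - 1)/(k**3 + 18*k**2 + 107*k + 210)
(s_(k+1) − s_k) − t_k = 30/(k**3 + 18*k**2 + 107*k + 210)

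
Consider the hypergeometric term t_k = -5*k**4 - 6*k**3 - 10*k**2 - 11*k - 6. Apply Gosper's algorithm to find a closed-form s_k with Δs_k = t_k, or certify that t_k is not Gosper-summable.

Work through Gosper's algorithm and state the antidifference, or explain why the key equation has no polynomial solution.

s_k = k*(-k**4 + k**3 - 2*k**2 - 2*k - 2)

Compute t_(k+1)/t_k: get (5*k**4 + 26*k**3 + 58*k**2 + 69*k + 38)/(5*k**4 + 6*k**3 + 10*k**2 + 11*k + 6).
So A=1 and B=1, with C=k**4 + 6*k**3/5 + 2*k**2 + 11*k/5 + 6/5.
f must satisfy (1)·f(k+1) − (1)·f(k) = k**4 + 6*k**3/5 + 2*k**2 + 11*k/5 + 6/5.
Degrees (0,0,4) ⇒ d ≤ 5.
Solve for f: f(k) = k*(k**4 - k**3 + 2*k**2 + 2*k + 2)/5 (degree 5 ≤ 5).
Certificate R = B(k−1)f/C = k*(k**4 - k**3 + 2*k**2 + 2*k + 2)/(5*k**4 + 6*k**3 + 10*k**2 + 11*k + 6) gives s_k = k*(-k**4 + k**3 - 2*k**2 - 2*k - 2).
s_(k+1) − s_k = -5*k**4 - 6*k**3 - 10*k**2 - 11*k - 6 = t_k.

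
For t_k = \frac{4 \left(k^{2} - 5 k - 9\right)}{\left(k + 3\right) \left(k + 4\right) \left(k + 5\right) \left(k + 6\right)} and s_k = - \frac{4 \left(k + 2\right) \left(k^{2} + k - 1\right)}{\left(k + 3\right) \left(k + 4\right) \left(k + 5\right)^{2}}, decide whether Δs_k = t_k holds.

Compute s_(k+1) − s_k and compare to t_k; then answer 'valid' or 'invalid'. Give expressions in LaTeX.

s_(k+1) = -4*(k + 3)*(k + (k + 1)**2)/((k + 4)*(k + 5)*(k + 6)**2)
s_(k+1) − s_k = 4*(k**4 - 55*k**2 - 162*k - 117)/(k**6 + 29*k**5 + 347*k**4 + 2191*k**3 + 7692*k**2 + 14220*k + 10800)
(s_(k+1) − s_k) − t_k = 12*(-2*k**3 - 7*k**2 + 29*k + 51)/(k**6 + 29*k**5 + 347*k**4 + 2191*k**3 + 7692*k**2 + 14220*k + 10800)

Invalid: residual \frac{12 \left(- 2 k^{3} - 7 k^{2} + 29 k + 51\right)}{k^{6} + 29 k^{5} + 347 k^{4} + 2191 k^{3} + 7692 k^{2} + 14220 k + 10800} ≠ 0.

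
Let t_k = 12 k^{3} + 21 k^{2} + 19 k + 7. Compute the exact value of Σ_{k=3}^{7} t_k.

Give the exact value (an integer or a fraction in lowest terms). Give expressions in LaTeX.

The ratio is (12*k**3 + 57*k**2 + 97*k + 59)/(12*k**3 + 21*k**2 + 19*k + 7).
So A=1 and B=1, with C=k**3 + 7*k**2/4 + 19*k/12 + 7/12.
Solve (1)·f(k+1) − (1)·f(k) = k**3 + 7*k**2/4 + 19*k/12 + 7/12.
Degrees (0,0,3) ⇒ d ≤ 4.
A polynomial solution: f(k) = k*(3*k**3 + k**2 + 2*k + 1)/12.
Then R = B(k−1)f/C = k*(3*k**3 + k**2 + 2*k + 1)/(12*k**3 + 21*k**2 + 19*k + 7), so s_k = R(k)·t_k = k*(3*k**3 + k**2 + 2*k + 1).
s_(k+1) − s_k = 12*k**3 + 21*k**2 + 19*k + 7 = t_k.
Σ_(k=3)^(7) t_k = s_(8) − s_(3) = 12936 − (291) = 12645.

Σ = 12645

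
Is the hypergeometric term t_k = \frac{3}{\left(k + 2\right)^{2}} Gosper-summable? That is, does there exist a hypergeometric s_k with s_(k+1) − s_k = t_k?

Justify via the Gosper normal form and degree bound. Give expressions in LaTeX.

No — key equation has no polynomial f.

r(k) = (k + 2)**2/(k + 3)**2 after simplifying.
So A=k**2 + 4*k + 4 and B=k**2 + 6*k + 9, with C=1.
f must satisfy (k**2 + 4*k + 4)·f(k+1) − (k**2 + 4*k + 4)·f(k) = 1.
d = 0 from the (2,2,0) case.
Write f(k) = c0. Then LHS − RHS = -1, requiring -1 = 0: contradictory. No certificate.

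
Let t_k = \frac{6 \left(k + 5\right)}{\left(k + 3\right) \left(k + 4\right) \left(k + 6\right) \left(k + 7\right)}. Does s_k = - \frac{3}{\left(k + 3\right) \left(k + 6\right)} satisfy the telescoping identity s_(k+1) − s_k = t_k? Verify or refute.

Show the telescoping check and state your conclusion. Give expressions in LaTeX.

Valid — Δs_k = t_k.

s_(k+1) = -3/((k + 4)*(k + 7))
s_(k+1) − s_k = 6*(k + 5)/(k**4 + 20*k**3 + 145*k**2 + 450*k + 504)
(s_(k+1) − s_k) − t_k = 0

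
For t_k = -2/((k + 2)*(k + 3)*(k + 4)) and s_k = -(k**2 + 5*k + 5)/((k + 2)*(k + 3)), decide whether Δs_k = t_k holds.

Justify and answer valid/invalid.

s_(k+1) = (-5*k - (k + 1)**2 - 10)/((k + 3)*(k + 4))
s_(k+1) − s_k = -2/(k**3 + 9*k**2 + 26*k + 24)
(s_(k+1) − s_k) − t_k = 0

Valid: the claim telescopes to t_k.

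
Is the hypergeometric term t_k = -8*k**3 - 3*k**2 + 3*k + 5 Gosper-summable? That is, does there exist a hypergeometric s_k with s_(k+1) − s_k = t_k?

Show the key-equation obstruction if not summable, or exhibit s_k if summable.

Yes. s_k = k*(-2*k**3 + 3*k**2 + k + 3).

Compute t_(k+1)/t_k: get (8*k**3 + 27*k**2 + 27*k + 3)/(8*k**3 + 3*k**2 - 3*k - 5).
Take A(k)=1, B(k)=1, C(k)=k**3 + 3*k**2/8 - 3*k/8 - 5/8.
f must satisfy (1)·f(k+1) − (1)·f(k) = k**3 + 3*k**2/8 - 3*k/8 - 5/8.
d = 4 from the (0,0,3) case.
Coefficient equations give f(k) = k*(2*k**3 - 3*k**2 - k - 3)/8.
Certificate R = B(k−1)f/C = k*(2*k**3 - 3*k**2 - k - 3)/(8*k**3 + 3*k**2 - 3*k - 5) gives s_k = k*(-2*k**3 + 3*k**2 + k + 3).
Δs = -8*k**3 - 3*k**2 + 3*k + 5, as required.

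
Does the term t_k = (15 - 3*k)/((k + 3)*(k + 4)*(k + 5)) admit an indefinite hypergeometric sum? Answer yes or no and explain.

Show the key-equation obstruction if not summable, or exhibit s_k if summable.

Yes. s_k = k*(k + 19)/(4*(k + 3)*(k + 4)).

The ratio is (k - 4)*(k + 3)/((k - 5)*(k + 6)).
Factor: A=k + 3; B=k + 6; C=k - 5.
f must satisfy (k + 3)·f(k+1) − (k + 5)·f(k) = k - 5.
From deg A=1, deg B=1, deg C=1: d=2.
Coefficient equations give f(k) = -k*(k + 19)/12.
So s_k = (B(k−1)f/C)·t_k = (-k*(k + 5)*(k + 19)/(12*(k - 5)))·t_k = k*(k + 19)/(4*(k + 3)*(k + 4)).
Verify: 3*(5 - k)/(k**3 + 12*k**2 + 47*k + 60) matches t_k.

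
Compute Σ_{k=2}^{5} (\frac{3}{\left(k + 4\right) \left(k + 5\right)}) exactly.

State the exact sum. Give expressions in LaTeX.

Σ = 1/5

t_(k+1)/t_k = (k + 4)/(k + 6).
Factor: A=k + 4; B=k + 6; C=1.
Set up (k + 4)·f(k+1) − (k + 5)·f(k) − (1) = 0.
Bound: deg f ≤ 1.
Match coefficients ⇒ f(k) = k/4.
So s_k = (B(k−1)f/C)·t_k = (k*(k + 5)/4)·t_k = 3*k/(4*(k + 4)).
Verify: 3/(k**2 + 9*k + 20) matches t_k.
Telescoping: Σ = s_(6) − s_(2) = 9/20 − (1/4) = 1/5.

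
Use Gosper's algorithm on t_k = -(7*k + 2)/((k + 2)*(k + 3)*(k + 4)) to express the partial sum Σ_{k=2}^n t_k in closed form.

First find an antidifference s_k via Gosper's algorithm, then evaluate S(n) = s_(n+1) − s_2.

S(n) = (-11*n**2 - 7*n + 18)/(10*(n**2 + 7*n + 12))

Step 1: r(k) = (k + 2)*(7*k + 9)/((k + 5)*(7*k + 2)).
So A=k + 2 and B=k + 5, with C=k + 2/7.
Set up (k + 2)·f(k+1) − (k + 4)·f(k) − (k + 2/7) = 0.
d = 2 from the (1,1,1) case.
A polynomial solution: f(k) = k*(4*k - 1)/21.
Certificate R = B(k−1)f/C = k*(k + 4)*(4*k - 1)/(3*(7*k + 2)) gives s_k = k*(1 - 4*k)/(3*(k + 2)*(k + 3)).
Check: Δs_k = (-7*k - 2)/(k**3 + 9*k**2 + 26*k + 24). ✓
s_(n+1) = (-4*n**2 - 7*n - 3)/(3*(n**2 + 7*n + 12)) and s_(2) = -7/30, so S(n) = (-11*n**2 - 7*n + 18)/(10*(n**2 + 7*n + 12)).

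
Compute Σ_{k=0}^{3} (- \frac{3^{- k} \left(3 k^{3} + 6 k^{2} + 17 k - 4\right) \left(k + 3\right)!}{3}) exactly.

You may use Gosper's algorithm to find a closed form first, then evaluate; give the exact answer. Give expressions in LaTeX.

Ratio r(k) = (3*k**4 + 27*k**3 + 98*k**2 + 174*k + 88)/(3*(3*k**3 + 6*k**2 + 17*k - 4)).
Normal form (A,B,C) = (k/3 + 4/3, 1, k**3 + 2*k**2 + 17*k/3 - 4/3).
Set up (k/3 + 4/3)·f(k+1) − (1)·f(k) − (k**3 + 2*k**2 + 17*k/3 - 4/3) = 0.
d = 2 from the (1,0,3) case.
Solve for f: f(k) = 3*k**2 - 3*k - 4 (degree 2 ≤ 2).
R(k) = B(k−1)·f(k)/C(k) = 3*(3*k**2 - 3*k - 4)/(3*k**3 + 6*k**2 + 17*k - 4); s_k = R·t_k = (-3*k**2 + 3*k + 4)*factorial(k + 3)/3**k.
s_(k+1) − s_k = -(3*k**3 + 6*k**2 + 17*k - 4)*factorial(k + 3)/(3*3**k) = t_k.
Σ_(k=0)^(3) t_k = s_(4) − s_(0) = -17920/9 − (24) = -18136/9.

Σ = -18136/9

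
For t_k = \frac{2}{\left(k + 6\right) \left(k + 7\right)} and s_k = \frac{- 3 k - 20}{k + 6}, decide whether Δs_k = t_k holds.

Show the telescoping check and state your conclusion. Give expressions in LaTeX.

s_(k+1) = (-3*k - 23)/(k + 7)
s_(k+1) − s_k = 2/(k**2 + 13*k + 42)
(s_(k+1) − s_k) − t_k = 0

Valid — Δs_k = t_k.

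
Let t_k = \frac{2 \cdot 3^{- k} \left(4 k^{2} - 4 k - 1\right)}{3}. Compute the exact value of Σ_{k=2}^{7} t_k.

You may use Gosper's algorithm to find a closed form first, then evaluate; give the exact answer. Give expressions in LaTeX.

Ratio r(k) = (4*k**2 + 4*k - 1)/(3*(4*k**2 - 4*k - 1)).
A = 1/3, B = 1, C = k**2 - k - 1/4.
Key eq: (1/3)·f(k+1) = (1)·f(k) + (k**2 - k - 1/4).
Bound: deg f ≤ 2.
Coefficient equations give f(k) = -3*(4*k**2 + 1)/8.
Get s_k = R·t_k = (-4*k**2 - 1)/3**k with R(k) = B(k−1)f(k)/C(k) = -3*(4*k**2 + 1)/(2*(4*k**2 - 4*k - 1)).
s_(k+1) − s_k = 2*(4*k**2 - 4*k - 1)/(3*3**k) = t_k.
Σ_(k=2)^(7) t_k = s_(8) − s_(2) = -257/6561 − (-17/9) = 12136/6561.

Σ = 12136/6561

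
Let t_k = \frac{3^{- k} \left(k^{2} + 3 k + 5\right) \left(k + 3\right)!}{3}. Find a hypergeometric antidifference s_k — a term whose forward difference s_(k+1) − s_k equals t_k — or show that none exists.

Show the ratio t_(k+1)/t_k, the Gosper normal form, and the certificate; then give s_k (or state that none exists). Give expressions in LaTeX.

s_k = 3^{- k} \left(k + 1\right) \left(k + 3\right)!

Ratio r(k) = (k + 4)*(3*k + (k + 1)**2 + 8)/(3*(k**2 + 3*k + 5)).
Factor: A=k/3 + 4/3; B=1; C=k**2 + 3*k + 5.
Key eq: (k/3 + 4/3)·f(k+1) = (1)·f(k) + (k**2 + 3*k + 5).
d = 1 from the (1,0,2) case.
Coefficient equations give f(k) = 3*(k + 1).
Get s_k = R·t_k = (k + 1)*factorial(k + 3)/3**k with R(k) = B(k−1)f(k)/C(k) = 3*(k + 1)/(k**2 + 3*k + 5).
Verify: (k**2 + 3*k + 5)*factorial(k + 3)/(3*3**k) matches t_k.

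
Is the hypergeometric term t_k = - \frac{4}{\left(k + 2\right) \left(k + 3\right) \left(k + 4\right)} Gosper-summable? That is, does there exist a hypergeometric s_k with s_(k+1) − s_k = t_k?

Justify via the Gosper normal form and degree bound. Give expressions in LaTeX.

Yes. s_k = \frac{k \left(- k - 5\right)}{3 \left(k + 2\right) \left(k + 3\right)}.

The ratio is (k + 2)/(k + 5).
Take A(k)=k + 2, B(k)=k + 5, C(k)=1.
Key eq: (k + 2)·f(k+1) = (k + 4)·f(k) + (1).
From deg A=1, deg B=1, deg C=0: d=2.
Coefficient equations give f(k) = k*(k + 5)/12.
Certificate R = B(k−1)f/C = k*(k + 4)*(k + 5)/12 gives s_k = k*(-k - 5)/(3*(k + 2)*(k + 3)).
Check: Δs_k = -4/(k**3 + 9*k**2 + 26*k + 24). ✓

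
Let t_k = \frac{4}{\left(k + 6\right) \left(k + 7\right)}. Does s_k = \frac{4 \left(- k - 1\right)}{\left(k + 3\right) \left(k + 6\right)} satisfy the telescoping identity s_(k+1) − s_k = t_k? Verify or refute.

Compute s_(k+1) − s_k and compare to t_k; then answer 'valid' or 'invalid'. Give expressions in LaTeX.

Invalid: residual \frac{16 \left(- k - 5\right)}{k^{4} + 20 k^{3} + 145 k^{2} + 450 k + 504} ≠ 0.

s_(k+1) = 4*(-k - 2)/((k + 4)*(k + 7))
s_(k+1) − s_k = 4*(k**2 + 3*k - 8)/(k**4 + 20*k**3 + 145*k**2 + 450*k + 504)
(s_(k+1) − s_k) − t_k = 16*(-k - 5)/(k**4 + 20*k**3 + 145*k**2 + 450*k + 504)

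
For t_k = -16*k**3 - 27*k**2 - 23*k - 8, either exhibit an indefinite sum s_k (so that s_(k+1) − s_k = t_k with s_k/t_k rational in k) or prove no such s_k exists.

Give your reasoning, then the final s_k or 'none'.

s_k = k*(-4*k**3 - k**2 - 2*k - 1)

The ratio is (16*k**3 + 75*k**2 + 125*k + 74)/(16*k**3 + 27*k**2 + 23*k + 8).
Take A(k)=1, B(k)=1, C(k)=k**3 + 27*k**2/16 + 23*k/16 + 1/2.
Solve (1)·f(k+1) − (1)·f(k) = k**3 + 27*k**2/16 + 23*k/16 + 1/2.
From deg A=0, deg B=0, deg C=3: d=4.
Solve for f: f(k) = k*(4*k**3 + k**2 + 2*k + 1)/16 (degree 4 ≤ 4).
Then R = B(k−1)f/C = k*(4*k**3 + k**2 + 2*k + 1)/(16*k**3 + 27*k**2 + 23*k + 8), so s_k = R(k)·t_k = k*(-4*k**3 - k**2 - 2*k - 1).
Check: Δs_k = -16*k**3 - 27*k**2 - 23*k - 8. ✓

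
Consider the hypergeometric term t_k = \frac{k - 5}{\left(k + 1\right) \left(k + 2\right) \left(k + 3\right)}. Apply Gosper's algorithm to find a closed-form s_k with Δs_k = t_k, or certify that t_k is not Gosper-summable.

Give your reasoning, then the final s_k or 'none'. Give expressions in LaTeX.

s_k = \frac{k \left(- k - 4\right)}{\left(k + 1\right) \left(k + 2\right)}

r(k) = (k - 4)*(k + 1)/((k - 5)*(k + 4)) after simplifying.
Normal form (A,B,C) = (k + 1, k + 4, k - 5).
f must satisfy (k + 1)·f(k+1) − (k + 3)·f(k) = k - 5.
Degrees (1,1,1) ⇒ d ≤ 2.
Coefficient equations give f(k) = -k*(k + 4).
Get s_k = R·t_k = k*(-k - 4)/((k + 1)*(k + 2)) with R(k) = B(k−1)f(k)/C(k) = -k*(k + 3)*(k + 4)/(k - 5).
Verify: (k - 5)/(k**3 + 6*k**2 + 11*k + 6) matches t_k.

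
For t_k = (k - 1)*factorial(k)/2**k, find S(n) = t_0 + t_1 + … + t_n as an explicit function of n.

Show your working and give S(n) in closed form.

S(n) = -2 + factorial(n + 1)/2**n

r(k) = k*(k + 1)/(2*(k - 1)) after simplifying.
Factor: A=k/2 + 1/2; B=1; C=k - 1.
Key eq: (k/2 + 1/2)·f(k+1) = (1)·f(k) + (k - 1).
From deg A=1, deg B=0, deg C=1: d=0.
Solve for f: f(k) = 2 (degree 0 ≤ 0).
So s_k = (B(k−1)f/C)·t_k = (2/(k - 1))·t_k = 2**(1 - k)*factorial(k).
Δs = (k - 1)*factorial(k)/2**k, as required.
Σ_(k=0)^n t_k = s_(n+1) − s_(0) = (factorial(n + 1)/2**n) − (2), i.e. -2 + factorial(n + 1)/2**n.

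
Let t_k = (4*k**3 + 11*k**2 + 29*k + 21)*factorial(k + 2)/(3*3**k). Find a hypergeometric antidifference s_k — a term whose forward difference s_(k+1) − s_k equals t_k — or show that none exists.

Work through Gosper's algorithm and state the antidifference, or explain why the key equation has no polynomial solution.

The ratio is (4*k**4 + 35*k**3 + 132*k**2 + 254*k + 195)/(3*(4*k**3 + 11*k**2 + 29*k + 21)).
Take A(k)=k/3 + 1, B(k)=1, C(k)=k**3 + 11*k**2/4 + 29*k/4 + 21/4.
Need (k/3 + 1)·f(k+1) − (1)·f(k) = k**3 + 11*k**2/4 + 29*k/4 + 21/4.
Degrees (1,0,3) ⇒ d ≤ 2.
A polynomial solution: f(k) = 3*(4*k**2 + 3*k - 2)/4.
Get s_k = R·t_k = (4*k**2 + 3*k - 2)*factorial(k + 2)/3**k with R(k) = B(k−1)f(k)/C(k) = 3*(4*k**2 + 3*k - 2)/(4*k**3 + 11*k**2 + 29*k + 21).
Verify: (4*k**3 + 11*k**2 + 29*k + 21)*factorial(k + 2)/(3*3**k) matches t_k.

s_k = (4*k**2 + 3*k - 2)*factorial(k + 2)/3**k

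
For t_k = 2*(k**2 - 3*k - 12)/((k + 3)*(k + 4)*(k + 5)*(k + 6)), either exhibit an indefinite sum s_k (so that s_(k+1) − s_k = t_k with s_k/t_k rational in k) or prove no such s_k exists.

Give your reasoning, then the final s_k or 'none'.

Ratio r(k) = (k + 3)*(3*k - (k + 1)**2 + 15)/((k + 7)*(-k**2 + 3*k + 12)).
So A=k + 3 and B=k + 7, with C=k**2 - 3*k - 12.
Need (k + 3)·f(k+1) − (k + 6)·f(k) = k**2 - 3*k - 12.
deg f ≤ 3 (via 1,1,2).
A polynomial solution: f(k) = -k*(k**2 + 72*k + 167)/60.
Get s_k = R·t_k = k*(-k**2 - 72*k - 167)/(30*(k + 3)*(k + 4)*(k + 5)) with R(k) = B(k−1)f(k)/C(k) = -k*(k + 6)*(k**2 + 72*k + 167)/(60*(k**2 - 3*k - 12)).
Verify: 2*(k**2 - 3*k - 12)/(k**4 + 18*k**3 + 119*k**2 + 342*k + 360) matches t_k.

s_k = k*(-k**2 - 72*k - 167)/(30*(k + 3)*(k + 4)*(k + 5))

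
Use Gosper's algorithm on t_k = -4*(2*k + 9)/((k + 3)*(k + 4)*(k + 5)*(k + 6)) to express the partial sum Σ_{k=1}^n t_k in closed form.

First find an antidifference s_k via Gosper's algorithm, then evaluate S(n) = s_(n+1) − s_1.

Step 1: r(k) = (k + 3)*(2*k + 11)/((k + 7)*(2*k + 9)).
Normal form (A,B,C) = (k + 3, k + 7, k + 9/2).
f must satisfy (k + 3)·f(k+1) − (k + 6)·f(k) = k + 9/2.
deg f ≤ 3 (via 1,1,1).
Match coefficients ⇒ f(k) = k*(k + 4)*(k + 8)/30.
Then R = B(k−1)f/C = k*(k + 4)*(k + 6)*(k + 8)/(15*(2*k + 9)), so s_k = R(k)·t_k = 4*k*(-k - 8)/(15*(k**2 + 8*k + 15)).
Verify: 4*(-2*k - 9)/(k**4 + 18*k**3 + 119*k**2 + 342*k + 360) matches t_k.
Telescope: S(n) = s_(n+1) − s_(1) = 4*(-n**2 - 10*n - 9)/(15*(n**2 + 10*n + 24)) − (-1/10) = n*(-n - 10)/(6*(n**2 + 10*n + 24)).

S(n) = n*(-n - 10)/(6*(n**2 + 10*n + 24))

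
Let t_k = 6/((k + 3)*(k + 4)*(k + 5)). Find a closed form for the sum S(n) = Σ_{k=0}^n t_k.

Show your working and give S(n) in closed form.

Ratio r(k) = (k + 3)/(k + 6).
A = k + 3, B = k + 6, C = 1.
Key eq: (k + 3)·f(k+1) = (k + 5)·f(k) + (1).
Degrees (1,1,0) ⇒ d ≤ 2.
Coefficient equations give f(k) = k*(k + 7)/24.
Certificate R = B(k−1)f/C = k*(k + 5)*(k + 7)/24 gives s_k = k*(k + 7)/(4*(k + 3)*(k + 4)).
Check: Δs_k = 6/(k**3 + 12*k**2 + 47*k + 60). ✓
Evaluate: s_(n+1) = (n**2 + 9*n + 8)/(4*(n**2 + 9*n + 20)); subtract s_(0) = 0 ⇒ S(n) = (n**2 + 9*n + 8)/(4*(n**2 + 9*n + 20)).

S(n) = (n**2 + 9*n + 8)/(4*(n**2 + 9*n + 20))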